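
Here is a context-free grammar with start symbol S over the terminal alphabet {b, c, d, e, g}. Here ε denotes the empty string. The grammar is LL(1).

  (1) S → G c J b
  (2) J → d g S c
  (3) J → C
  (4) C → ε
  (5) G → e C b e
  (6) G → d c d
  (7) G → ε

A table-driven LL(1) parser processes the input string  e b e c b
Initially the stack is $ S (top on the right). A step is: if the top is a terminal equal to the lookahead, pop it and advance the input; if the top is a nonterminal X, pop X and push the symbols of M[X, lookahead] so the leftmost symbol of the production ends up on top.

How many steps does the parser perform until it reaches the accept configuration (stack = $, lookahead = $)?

      Stack            Input        Action
   1  $ S              e b e c b $  expand S → G c J b
   2  $ b J c G        e b e c b $  expand G → e C b e
   3  $ b J c e b C e  e b e c b $  match e
   4  $ b J c e b C    b e c b $    expand C → ε
   5  $ b J c e b      b e c b $    match b
   6  $ b J c e        e c b $      match e
   7  $ b J c          c b $        match c
   8  $ b J            b $          expand J → C
   9  $ b C            b $          expand C → ε
  10  $ b              b $          match b
Accept reached after 10 steps.

10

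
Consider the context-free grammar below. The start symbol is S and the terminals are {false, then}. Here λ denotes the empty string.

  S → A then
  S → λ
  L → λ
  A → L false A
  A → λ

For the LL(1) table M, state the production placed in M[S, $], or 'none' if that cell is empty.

S → λ

FIRST(L) = {λ}
FIRST(A) = {λ, false}  (via L false A)
FIRST(S) = {λ, false, then}  (via A then)
FOLLOW(S) includes $ since S is the start symbol.
FOLLOW(S): S appears on no right-hand side. Thus FOLLOW(S) = {$}.
For S → A then: FIRST(A then) = {false, then}, so it goes in M[S, t] for t ∈ {false, then}.
For S → λ: FIRST(λ) = {λ}, so it goes in M[S, t] for t ∈ {}; since λ ∈ FIRST, also for every t ∈ FOLLOW(S) = {$}.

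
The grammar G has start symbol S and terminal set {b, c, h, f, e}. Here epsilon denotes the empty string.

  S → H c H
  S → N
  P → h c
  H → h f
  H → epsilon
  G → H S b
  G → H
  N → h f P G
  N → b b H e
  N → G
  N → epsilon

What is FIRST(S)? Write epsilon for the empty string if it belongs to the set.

{epsilon, b, c, h}

FIRST(P): from P→h c we get {h}. So FIRST(P) = {h}.
FIRST(H): from H→h f we get {h}; from H→epsilon we get {epsilon}. So FIRST(H) = {epsilon, h}.
FIRST(S): from S→H c H we get {c, h}; from S→N we get {epsilon, b, c, h}. So FIRST(S) = {epsilon, b, c, h}.
FIRST(G): from G→H S b we get {b, c, h}; from G→H we get {epsilon, h}. So FIRST(G) = {epsilon, b, c, h}.
FIRST(N): from N→h f P G we get {h}; from N→b b H e we get {b}; from N→G we get {epsilon, b, c, h}; from N→epsilon we get {epsilon}. So FIRST(N) = {epsilon, b, c, h}.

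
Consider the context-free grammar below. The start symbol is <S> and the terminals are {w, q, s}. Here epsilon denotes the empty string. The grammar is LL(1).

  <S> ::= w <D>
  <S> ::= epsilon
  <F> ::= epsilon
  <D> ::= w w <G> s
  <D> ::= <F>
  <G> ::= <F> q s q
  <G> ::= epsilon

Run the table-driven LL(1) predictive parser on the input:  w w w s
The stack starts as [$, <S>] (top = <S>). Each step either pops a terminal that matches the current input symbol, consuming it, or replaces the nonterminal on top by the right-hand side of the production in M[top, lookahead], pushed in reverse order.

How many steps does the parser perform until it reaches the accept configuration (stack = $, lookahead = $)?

7

step 1: stack=$ <S>  input=w w w s $  — expand <S> ::= w <D>
step 2: stack=$ <D> w  input=w w w s $  — match w
step 3: stack=$ <D>  input=w w s $  — expand <D> ::= w w <G> s
step 4: stack=$ s <G> w w  input=w w s $  — match w
step 5: stack=$ s <G> w  input=w s $  — match w
step 6: stack=$ s <G>  input=s $  — expand <G> ::= epsilon
step 7: stack=$ s  input=s $  — match s
Accept reached after 7 steps.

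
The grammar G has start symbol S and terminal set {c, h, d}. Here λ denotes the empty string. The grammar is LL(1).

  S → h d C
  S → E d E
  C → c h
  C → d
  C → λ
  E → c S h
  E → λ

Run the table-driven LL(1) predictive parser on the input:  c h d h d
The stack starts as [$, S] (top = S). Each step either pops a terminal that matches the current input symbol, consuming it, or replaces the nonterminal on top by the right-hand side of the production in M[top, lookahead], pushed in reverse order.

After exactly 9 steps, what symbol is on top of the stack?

step 1: stack=$ S  input=c h d h d $  — expand S → E d E
step 2: stack=$ E d E  input=c h d h d $  — expand E → c S h
step 3: stack=$ E d h S c  input=c h d h d $  — match c
step 4: stack=$ E d h S  input=h d h d $  — expand S → h d C
step 5: stack=$ E d h C d h  input=h d h d $  — match h
step 6: stack=$ E d h C d  input=d h d $  — match d
step 7: stack=$ E d h C  input=h d $  — expand C → λ
step 8: stack=$ E d h  input=h d $  — match h
step 9: stack=$ E d  input=d $  — match d
Stack after step 9: $ E (top = E).

E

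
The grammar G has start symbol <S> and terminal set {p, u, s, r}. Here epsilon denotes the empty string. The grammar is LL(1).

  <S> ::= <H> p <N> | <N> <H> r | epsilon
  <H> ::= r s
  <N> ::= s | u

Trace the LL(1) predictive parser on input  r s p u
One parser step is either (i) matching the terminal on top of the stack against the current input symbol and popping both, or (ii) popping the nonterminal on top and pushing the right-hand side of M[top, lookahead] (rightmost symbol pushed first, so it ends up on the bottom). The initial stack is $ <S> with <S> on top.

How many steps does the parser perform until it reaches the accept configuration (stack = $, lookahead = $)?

7

step 1: stack=$ <S>  input=r s p u $  — expand <S> ::= <H> p <N>
step 2: stack=$ <N> p <H>  input=r s p u $  — expand <H> ::= r s
step 3: stack=$ <N> p s r  input=r s p u $  — match r
step 4: stack=$ <N> p s  input=s p u $  — match s
step 5: stack=$ <N> p  input=p u $  — match p
step 6: stack=$ <N>  input=u $  — expand <N> ::= u
step 7: stack=$ u  input=u $  — match u
Accept reached after 7 steps.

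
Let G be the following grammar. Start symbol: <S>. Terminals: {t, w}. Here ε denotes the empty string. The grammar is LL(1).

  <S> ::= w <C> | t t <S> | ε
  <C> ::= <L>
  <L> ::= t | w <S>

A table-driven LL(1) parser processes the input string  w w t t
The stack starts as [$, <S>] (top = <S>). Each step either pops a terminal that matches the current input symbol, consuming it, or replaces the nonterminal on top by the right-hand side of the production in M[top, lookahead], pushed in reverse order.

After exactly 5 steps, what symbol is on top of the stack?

<S>

step 1: stack=$ <S>  input=w w t t $  — expand <S> ::= w <C>
step 2: stack=$ <C> w  input=w w t t $  — match w
step 3: stack=$ <C>  input=w t t $  — expand <C> ::= <L>
step 4: stack=$ <L>  input=w t t $  — expand <L> ::= w <S>
step 5: stack=$ <S> w  input=w t t $  — match w
Stack after step 5: $ <S> (top = <S>).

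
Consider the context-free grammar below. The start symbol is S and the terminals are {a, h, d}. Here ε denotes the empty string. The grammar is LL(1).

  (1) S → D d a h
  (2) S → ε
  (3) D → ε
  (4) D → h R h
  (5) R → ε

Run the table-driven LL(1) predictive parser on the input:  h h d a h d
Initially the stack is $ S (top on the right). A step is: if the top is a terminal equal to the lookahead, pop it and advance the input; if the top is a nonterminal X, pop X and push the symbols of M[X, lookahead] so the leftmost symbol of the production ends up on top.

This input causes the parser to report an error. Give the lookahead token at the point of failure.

     Stack          Input          Action
  1  $ S            h h d a h d $  expand S → D d a h
  2  $ h a d D      h h d a h d $  expand D → h R h
  3  $ h a d h R h  h h d a h d $  match h
  4  $ h a d h R    h d a h d $    expand R → ε
  5  $ h a d h      h d a h d $    match h
  6  $ h a d        d a h d $      match d
  7  $ h a          a h d $        match a
  8  $ h            h d $          match h
  9  $              d $            error: stack empty but input remains

d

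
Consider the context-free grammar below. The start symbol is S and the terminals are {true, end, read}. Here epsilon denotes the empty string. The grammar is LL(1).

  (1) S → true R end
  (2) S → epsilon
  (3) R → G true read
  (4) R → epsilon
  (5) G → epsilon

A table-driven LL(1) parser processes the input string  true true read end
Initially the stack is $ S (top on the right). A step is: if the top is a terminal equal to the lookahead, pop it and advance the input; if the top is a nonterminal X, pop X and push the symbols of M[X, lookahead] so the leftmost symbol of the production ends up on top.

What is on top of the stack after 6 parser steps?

end

     Stack              Input                 Action
  1  $ S                true true read end $  expand S → true R end
  2  $ end R true       true true read end $  match true
  3  $ end R            true read end $       expand R → G true read
  4  $ end read true G  true read end $       expand G → epsilon
  5  $ end read true    true read end $       match true
  6  $ end read         read end $            match read
Stack after step 6: $ end (top = end).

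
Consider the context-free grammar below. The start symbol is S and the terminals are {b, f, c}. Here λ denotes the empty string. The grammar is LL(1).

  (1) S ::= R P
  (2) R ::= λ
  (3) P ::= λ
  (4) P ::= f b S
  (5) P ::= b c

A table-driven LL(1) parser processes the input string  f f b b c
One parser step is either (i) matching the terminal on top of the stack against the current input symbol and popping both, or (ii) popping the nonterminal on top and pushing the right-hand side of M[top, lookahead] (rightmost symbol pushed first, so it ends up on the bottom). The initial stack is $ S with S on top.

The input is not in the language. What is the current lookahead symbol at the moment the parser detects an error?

     Stack    Input        Action
  1  $ S      f f b b c $  expand S ::= R P
  2  $ P R    f f b b c $  expand R ::= λ
  3  $ P      f f b b c $  expand P ::= f b S
  4  $ S b f  f f b b c $  match f
  5  $ S b    f b b c $    error: top is terminal b but lookahead is f

f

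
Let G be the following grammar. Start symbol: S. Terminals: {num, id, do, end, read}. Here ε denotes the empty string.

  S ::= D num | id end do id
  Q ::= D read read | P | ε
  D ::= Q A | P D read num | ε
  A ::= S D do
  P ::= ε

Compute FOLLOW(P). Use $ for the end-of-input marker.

FIRST(P): from P::=ε we get {ε}. So FIRST(P) = {ε}.
FIRST(S): from S::=D num we get {id, num, read}; from S::=id end do id we get {id}. So FIRST(S) = {id, num, read}.
FIRST(A): from A::=S D do we get {id, num, read}. So FIRST(A) = {id, num, read}.
FIRST(Q): from Q::=D read read we get {id, num, read}; from Q::=P we get {ε}; from Q::=ε we get {ε}. So FIRST(Q) = {ε, id, num, read}.
FIRST(D): from D::=Q A we get {id, num, read}; from D::=P D read num we get {id, num, read}; from D::=ε we get {ε}. So FIRST(D) = {ε, id, num, read}.
FOLLOW(S) includes $ since S is the start symbol.
FOLLOW(S): in A::=S D do, S is followed by D do with FIRST {do, id, num, read}. Thus FOLLOW(S) = {$, do, id, num, read}.
FOLLOW(Q): in D::=Q A, Q is followed by A with FIRST {id, num, read}. Thus FOLLOW(Q) = {id, num, read}.
FOLLOW(D): in S::=D num, D is followed by num with FIRST {num}; in Q::=D read read, D is followed by read read with FIRST {read}; in D::=P D read num, D is followed by read num with FIRST {read}; in A::=S D do, D is followed by do with FIRST {do}. Thus FOLLOW(D) = {do, num, read}.
FOLLOW(A): in D::=Q A, the suffix after A is empty, so FOLLOW(A) ⊇ FOLLOW(D) = {do, num, read}. Thus FOLLOW(A) = {do, num, read}.
FOLLOW(P): in Q::=P, the suffix after P is empty, so FOLLOW(P) ⊇ FOLLOW(Q) = {id, num, read}; in D::=P D read num, P is followed by D read num with FIRST {id, num, read}. Thus FOLLOW(P) = {id, num, read}.

{id, num, read}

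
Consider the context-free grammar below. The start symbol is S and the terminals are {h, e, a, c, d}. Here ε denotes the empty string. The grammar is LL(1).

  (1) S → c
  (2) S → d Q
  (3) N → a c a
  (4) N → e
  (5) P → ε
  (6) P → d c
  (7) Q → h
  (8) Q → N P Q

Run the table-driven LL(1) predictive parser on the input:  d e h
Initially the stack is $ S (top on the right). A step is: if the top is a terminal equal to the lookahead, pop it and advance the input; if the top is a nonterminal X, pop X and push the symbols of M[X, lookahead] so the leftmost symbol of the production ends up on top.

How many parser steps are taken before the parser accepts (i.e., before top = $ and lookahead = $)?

step 1: stack=$ S  input=d e h $  — expand S → d Q
step 2: stack=$ Q d  input=d e h $  — match d
step 3: stack=$ Q  input=e h $  — expand Q → N P Q
step 4: stack=$ Q P N  input=e h $  — expand N → e
step 5: stack=$ Q P e  input=e h $  — match e
step 6: stack=$ Q P  input=h $  — expand P → ε
step 7: stack=$ Q  input=h $  — expand Q → h
step 8: stack=$ h  input=h $  — match h
Accept reached after 8 steps.

8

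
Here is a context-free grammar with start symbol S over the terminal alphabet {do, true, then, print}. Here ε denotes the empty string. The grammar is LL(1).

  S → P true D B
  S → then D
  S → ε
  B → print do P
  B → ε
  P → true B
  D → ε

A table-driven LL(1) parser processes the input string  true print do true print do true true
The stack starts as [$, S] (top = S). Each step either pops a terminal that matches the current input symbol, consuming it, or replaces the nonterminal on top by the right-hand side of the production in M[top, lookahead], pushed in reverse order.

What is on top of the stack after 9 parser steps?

print

step 1: stack=$ S  input=true print do true print do true true $  — expand S → P true D B
step 2: stack=$ B D true P  input=true print do true print do true true $  — expand P → true B
step 3: stack=$ B D true B true  input=true print do true print do true true $  — match true
step 4: stack=$ B D true B  input=print do true print do true true $  — expand B → print do P
step 5: stack=$ B D true P do print  input=print do true print do true true $  — match print
step 6: stack=$ B D true P do  input=do true print do true true $  — match do
step 7: stack=$ B D true P  input=true print do true true $  — expand P → true B
step 8: stack=$ B D true B true  input=true print do true true $  — match true
step 9: stack=$ B D true B  input=print do true true $  — expand B → print do P
Stack after step 9: $ B D true P do print (top = print).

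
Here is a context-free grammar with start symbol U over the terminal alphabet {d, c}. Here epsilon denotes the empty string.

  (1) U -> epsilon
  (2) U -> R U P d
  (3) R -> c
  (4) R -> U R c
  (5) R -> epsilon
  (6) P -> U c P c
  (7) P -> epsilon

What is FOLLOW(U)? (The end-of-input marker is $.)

FIRST(U): from U->epsilon we get {epsilon}; from U->R U P d we get {c, d}. So FIRST(U) = {epsilon, c, d}.
FIRST(R): from R->c we get {c}; from R->U R c we get {c, d}; from R->epsilon we get {epsilon}. So FIRST(R) = {epsilon, c, d}.
FIRST(P): from P->U c P c we get {c, d}; from P->epsilon we get {epsilon}. So FIRST(P) = {epsilon, c, d}.
FOLLOW(U) includes $ since U is the start symbol.
FOLLOW(U): in U->R U P d, U is followed by P d with FIRST {c, d}; in R->U R c, U is followed by R c with FIRST {c, d}; in P->U c P c, U is followed by c P c with FIRST {c}. Thus FOLLOW(U) = {$, c, d}.
FOLLOW(R): in U->R U P d, R is followed by U P d with FIRST {c, d}; in R->U R c, R is followed by c with FIRST {c}. Thus FOLLOW(R) = {c, d}.
FOLLOW(P): in U->R U P d, P is followed by d with FIRST {d}; in P->U c P c, P is followed by c with FIRST {c}. Thus FOLLOW(P) = {c, d}.

{$, c, d}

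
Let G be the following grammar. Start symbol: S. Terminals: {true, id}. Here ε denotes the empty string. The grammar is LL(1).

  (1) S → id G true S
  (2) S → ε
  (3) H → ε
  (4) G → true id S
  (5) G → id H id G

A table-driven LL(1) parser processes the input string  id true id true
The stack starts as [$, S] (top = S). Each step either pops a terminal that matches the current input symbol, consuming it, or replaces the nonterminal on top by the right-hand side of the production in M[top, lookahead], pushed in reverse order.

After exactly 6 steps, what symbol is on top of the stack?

true

     Stack               Input              Action
  1  $ S                 id true id true $  expand S → id G true S
  2  $ S true G id       id true id true $  match id
  3  $ S true G          true id true $     expand G → true id S
  4  $ S true S id true  true id true $     match true
  5  $ S true S id       id true $          match id
  6  $ S true S          true $             expand S → ε
Stack after step 6: $ S true (top = true).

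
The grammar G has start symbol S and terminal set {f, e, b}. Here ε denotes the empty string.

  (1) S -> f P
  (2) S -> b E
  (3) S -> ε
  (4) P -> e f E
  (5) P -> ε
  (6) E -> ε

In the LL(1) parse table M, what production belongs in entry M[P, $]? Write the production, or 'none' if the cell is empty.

P -> ε

FIRST(S): from S->f P we get {f}; from S->b E we get {b}; from S->ε we get {ε}. So FIRST(S) = {ε, b, f}.
FIRST(P): from P->e f E we get {e}; from P->ε we get {ε}. So FIRST(P) = {ε, e}.
FIRST(E): from E->ε we get {ε}. So FIRST(E) = {ε}.
FOLLOW(S) includes $ since S is the start symbol.
FOLLOW(S): S appears on no right-hand side. Thus FOLLOW(S) = {$}.
FOLLOW(P): in S->f P, the suffix after P is empty, so FOLLOW(P) ⊇ FOLLOW(S) = {$}. Thus FOLLOW(P) = {$}.
For P -> e f E: FIRST(e f E) = {e}, so it goes in M[P, t] for t ∈ {e}.
For P -> ε: FIRST(ε) = {ε}, so it goes in M[P, t] for t ∈ {}; since ε ∈ FIRST, also for every t ∈ FOLLOW(P) = {$}.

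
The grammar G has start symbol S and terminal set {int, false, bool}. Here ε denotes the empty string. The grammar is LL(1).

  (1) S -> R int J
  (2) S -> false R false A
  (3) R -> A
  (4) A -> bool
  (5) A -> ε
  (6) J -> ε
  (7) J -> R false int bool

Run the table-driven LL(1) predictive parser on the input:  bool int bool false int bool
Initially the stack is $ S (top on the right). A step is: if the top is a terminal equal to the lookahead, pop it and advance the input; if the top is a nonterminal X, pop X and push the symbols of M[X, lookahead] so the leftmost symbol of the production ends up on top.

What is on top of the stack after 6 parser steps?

R

step 1: stack=$ S  input=bool int bool false int bool $  — expand S -> R int J
step 2: stack=$ J int R  input=bool int bool false int bool $  — expand R -> A
step 3: stack=$ J int A  input=bool int bool false int bool $  — expand A -> bool
step 4: stack=$ J int bool  input=bool int bool false int bool $  — match bool
step 5: stack=$ J int  input=int bool false int bool $  — match int
step 6: stack=$ J  input=bool false int bool $  — expand J -> R false int bool
Stack after step 6: $ bool int false R (top = R).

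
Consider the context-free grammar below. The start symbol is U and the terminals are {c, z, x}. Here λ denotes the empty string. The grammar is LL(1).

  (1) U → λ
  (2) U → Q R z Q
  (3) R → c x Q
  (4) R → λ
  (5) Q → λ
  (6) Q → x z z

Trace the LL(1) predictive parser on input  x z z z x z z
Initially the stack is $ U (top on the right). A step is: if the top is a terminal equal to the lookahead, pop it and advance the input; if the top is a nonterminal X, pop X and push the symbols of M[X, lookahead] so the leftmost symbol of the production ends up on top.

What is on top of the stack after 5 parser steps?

R

step 1: stack=$ U  input=x z z z x z z $  — expand U → Q R z Q
step 2: stack=$ Q z R Q  input=x z z z x z z $  — expand Q → x z z
step 3: stack=$ Q z R z z x  input=x z z z x z z $  — match x
step 4: stack=$ Q z R z z  input=z z z x z z $  — match z
step 5: stack=$ Q z R z  input=z z x z z $  — match z
Stack after step 5: $ Q z R (top = R).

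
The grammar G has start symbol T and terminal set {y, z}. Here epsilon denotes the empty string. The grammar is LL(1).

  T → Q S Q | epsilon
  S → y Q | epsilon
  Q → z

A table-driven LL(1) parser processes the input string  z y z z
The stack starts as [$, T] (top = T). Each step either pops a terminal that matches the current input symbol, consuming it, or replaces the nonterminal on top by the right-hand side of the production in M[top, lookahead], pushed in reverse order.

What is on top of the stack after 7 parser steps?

Q

     Stack    Input      Action
  1  $ T      z y z z $  expand T → Q S Q
  2  $ Q S Q  z y z z $  expand Q → z
  3  $ Q S z  z y z z $  match z
  4  $ Q S    y z z $    expand S → y Q
  5  $ Q Q y  y z z $    match y
  6  $ Q Q    z z $      expand Q → z
  7  $ Q z    z z $      match z
Stack after step 7: $ Q (top = Q).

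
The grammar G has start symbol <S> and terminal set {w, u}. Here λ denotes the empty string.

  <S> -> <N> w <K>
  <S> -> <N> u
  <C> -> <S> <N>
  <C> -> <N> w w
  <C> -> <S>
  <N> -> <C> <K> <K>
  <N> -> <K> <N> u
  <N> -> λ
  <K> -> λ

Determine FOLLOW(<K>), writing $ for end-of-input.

FIRST(<K>): from <K>->λ we get {λ}. So FIRST(<K>) = {λ}.
FIRST(<S>): from <S>-><N> w <K> we get {u, w}; from <S>-><N> u we get {u, w}. So FIRST(<S>) = {u, w}.
FIRST(<C>): from <C>-><S> <N> we get {u, w}; from <C>-><N> w w we get {u, w}; from <C>-><S> we get {u, w}. So FIRST(<C>) = {u, w}.
FIRST(<N>): from <N>-><C> <K> <K> we get {u, w}; from <N>-><K> <N> u we get {u, w}; from <N>->λ we get {λ}. So FIRST(<N>) = {λ, u, w}.
FOLLOW(<S>) includes $ since <S> is the start symbol.
FOLLOW(<S>): in <C>-><S> <N>, <S> is followed by <N> with FIRST {λ, u, w}; in <C>-><S> <N>, the suffix after <S> is nullable, so FOLLOW(<S>) ⊇ FOLLOW(<C>) = {u, w}; in <C>-><S>, the suffix after <S> is empty, so FOLLOW(<S>) ⊇ FOLLOW(<C>) = {u, w}. Thus FOLLOW(<S>) = {$, u, w}.
FOLLOW(<C>): in <N>-><C> <K> <K>, <C> is followed by <K> <K> with FIRST {λ}; in <N>-><C> <K> <K>, the suffix after <C> is nullable, so FOLLOW(<C>) ⊇ FOLLOW(<N>) = {u, w}. Thus FOLLOW(<C>) = {u, w}.
FOLLOW(<N>): in <S>-><N> w <K>, <N> is followed by w <K> with FIRST {w}; in <S>-><N> u, <N> is followed by u with FIRST {u}; in <C>-><S> <N>, the suffix after <N> is empty, so FOLLOW(<N>) ⊇ FOLLOW(<C>) = {u, w}; in <C>-><N> w w, <N> is followed by w w with FIRST {w}; in <N>-><K> <N> u, <N> is followed by u with FIRST {u}. Thus FOLLOW(<N>) = {u, w}.
FOLLOW(<K>): in <S>-><N> w <K>, the suffix after <K> is empty, so FOLLOW(<K>) ⊇ FOLLOW(<S>) = {$, u, w}; in <N>-><C> <K> <K> (occurrence 1), <K> is followed by <K> with FIRST {λ}; in <N>-><C> <K> <K> (occurrence 1), the suffix after <K> is nullable, so FOLLOW(<K>) ⊇ FOLLOW(<N>) = {u, w}; in <N>-><C> <K> <K> (occurrence 2), the suffix after <K> is empty, so FOLLOW(<K>) ⊇ FOLLOW(<N>) = {u, w}; in <N>-><K> <N> u, <K> is followed by <N> u with FIRST {u, w}. Thus FOLLOW(<K>) = {$, u, w}.

{$, u, w}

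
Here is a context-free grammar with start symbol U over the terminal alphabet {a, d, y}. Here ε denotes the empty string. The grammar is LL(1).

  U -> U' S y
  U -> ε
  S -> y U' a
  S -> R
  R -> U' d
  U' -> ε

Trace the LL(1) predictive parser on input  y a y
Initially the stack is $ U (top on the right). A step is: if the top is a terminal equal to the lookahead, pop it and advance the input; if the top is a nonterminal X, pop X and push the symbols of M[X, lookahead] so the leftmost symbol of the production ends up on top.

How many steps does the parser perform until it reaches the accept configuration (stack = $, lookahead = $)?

     Stack       Input    Action
  1  $ U         y a y $  expand U -> U' S y
  2  $ y S U'    y a y $  expand U' -> ε
  3  $ y S       y a y $  expand S -> y U' a
  4  $ y a U' y  y a y $  match y
  5  $ y a U'    a y $    expand U' -> ε
  6  $ y a       a y $    match a
  7  $ y         y $      match y
Accept reached after 7 steps.

7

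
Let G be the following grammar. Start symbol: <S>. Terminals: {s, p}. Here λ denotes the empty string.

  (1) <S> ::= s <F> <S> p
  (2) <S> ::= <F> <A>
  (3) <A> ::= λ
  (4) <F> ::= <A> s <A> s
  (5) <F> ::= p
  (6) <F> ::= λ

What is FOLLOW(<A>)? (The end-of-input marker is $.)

FIRST(<A>): from <A>::=λ we get {λ}. So FIRST(<A>) = {λ}.
FIRST(<F>): from <F>::=<A> s <A> s we get {s}; from <F>::=p we get {p}; from <F>::=λ we get {λ}. So FIRST(<F>) = {λ, p, s}.
FIRST(<S>): from <S>::=s <F> <S> p we get {s}; from <S>::=<F> <A> we get {λ, p, s}. So FIRST(<S>) = {λ, p, s}.
FOLLOW(<S>) includes $ since <S> is the start symbol.
FOLLOW(<S>): in <S>::=s <F> <S> p, <S> is followed by p with FIRST {p}. Thus FOLLOW(<S>) = {$, p}.
FOLLOW(<A>): in <S>::=<F> <A>, the suffix after <A> is empty, so FOLLOW(<A>) ⊇ FOLLOW(<S>) = {$, p}; in <F>::=<A> s <A> s (occurrence 1), <A> is followed by s <A> s with FIRST {s}; in <F>::=<A> s <A> s (occurrence 2), <A> is followed by s with FIRST {s}. Thus FOLLOW(<A>) = {$, p, s}.
FOLLOW(<F>): in <S>::=s <F> <S> p, <F> is followed by <S> p with FIRST {p, s}; in <S>::=<F> <A>, <F> is followed by <A> with FIRST {λ}; in <S>::=<F> <A>, the suffix after <F> is nullable, so FOLLOW(<F>) ⊇ FOLLOW(<S>) = {$, p}. Thus FOLLOW(<F>) = {$, p, s}.

{$, p, s}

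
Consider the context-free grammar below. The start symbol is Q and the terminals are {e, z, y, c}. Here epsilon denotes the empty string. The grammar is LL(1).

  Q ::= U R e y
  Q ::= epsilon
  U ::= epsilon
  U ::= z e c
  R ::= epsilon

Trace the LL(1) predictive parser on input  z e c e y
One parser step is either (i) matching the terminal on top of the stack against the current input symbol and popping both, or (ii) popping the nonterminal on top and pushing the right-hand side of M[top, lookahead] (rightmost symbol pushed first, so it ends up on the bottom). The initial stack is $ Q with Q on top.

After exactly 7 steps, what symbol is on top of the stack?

y

step 1: stack=$ Q  input=z e c e y $  — expand Q ::= U R e y
step 2: stack=$ y e R U  input=z e c e y $  — expand U ::= z e c
step 3: stack=$ y e R c e z  input=z e c e y $  — match z
step 4: stack=$ y e R c e  input=e c e y $  — match e
step 5: stack=$ y e R c  input=c e y $  — match c
step 6: stack=$ y e R  input=e y $  — expand R ::= epsilon
step 7: stack=$ y e  input=e y $  — match e
Stack after step 7: $ y (top = y).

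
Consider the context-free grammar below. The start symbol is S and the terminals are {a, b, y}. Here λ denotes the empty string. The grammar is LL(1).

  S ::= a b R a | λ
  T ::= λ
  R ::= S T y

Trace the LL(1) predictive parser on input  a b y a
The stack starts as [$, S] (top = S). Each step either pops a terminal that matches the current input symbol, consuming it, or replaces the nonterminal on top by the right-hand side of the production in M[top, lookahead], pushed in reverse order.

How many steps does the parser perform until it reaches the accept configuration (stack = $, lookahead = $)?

8

step 1: stack=$ S  input=a b y a $  — expand S ::= a b R a
step 2: stack=$ a R b a  input=a b y a $  — match a
step 3: stack=$ a R b  input=b y a $  — match b
step 4: stack=$ a R  input=y a $  — expand R ::= S T y
step 5: stack=$ a y T S  input=y a $  — expand S ::= λ
step 6: stack=$ a y T  input=y a $  — expand T ::= λ
step 7: stack=$ a y  input=y a $  — match y
step 8: stack=$ a  input=a $  — match a
Accept reached after 8 steps.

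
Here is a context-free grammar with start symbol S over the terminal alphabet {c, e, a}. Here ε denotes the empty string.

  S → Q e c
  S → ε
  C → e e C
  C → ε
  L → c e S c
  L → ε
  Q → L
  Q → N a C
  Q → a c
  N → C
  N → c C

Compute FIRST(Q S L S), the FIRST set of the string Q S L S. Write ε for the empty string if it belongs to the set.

{ε, a, c, e}

FIRST(C) = {ε, e}
FIRST(L) = {ε, c}
FIRST(N) = {ε, c, e}  (via C)
FIRST(Q) = {ε, a, c, e}  (via L, N a C)
FIRST(S) = {ε, a, c, e}  (via Q e c)
FIRST(Q S L S): take FIRST of each symbol in turn, carrying on past any symbol whose FIRST contains ε; result {ε, a, c, e}.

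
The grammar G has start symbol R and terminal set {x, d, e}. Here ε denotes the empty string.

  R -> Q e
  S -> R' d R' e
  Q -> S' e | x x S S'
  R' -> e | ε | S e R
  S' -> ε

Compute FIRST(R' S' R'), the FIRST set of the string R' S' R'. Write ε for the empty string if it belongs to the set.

FIRST(S'): from S'->ε we get {ε}. So FIRST(S') = {ε}.
FIRST(Q): from Q->S' e we get {e}; from Q->x x S S' we get {x}. So FIRST(Q) = {e, x}.
FIRST(R): from R->Q e we get {e, x}. So FIRST(R) = {e, x}.
FIRST(S): from S->R' d R' e we get {d, e}. So FIRST(S) = {d, e}.
FIRST(R'): from R'->e we get {e}; from R'->ε we get {ε}; from R'->S e R we get {d, e}. So FIRST(R') = {ε, d, e}.
FIRST(R' S' R'): take FIRST of each symbol in turn, carrying on past any symbol whose FIRST contains ε; result {ε, d, e}.

{ε, d, e}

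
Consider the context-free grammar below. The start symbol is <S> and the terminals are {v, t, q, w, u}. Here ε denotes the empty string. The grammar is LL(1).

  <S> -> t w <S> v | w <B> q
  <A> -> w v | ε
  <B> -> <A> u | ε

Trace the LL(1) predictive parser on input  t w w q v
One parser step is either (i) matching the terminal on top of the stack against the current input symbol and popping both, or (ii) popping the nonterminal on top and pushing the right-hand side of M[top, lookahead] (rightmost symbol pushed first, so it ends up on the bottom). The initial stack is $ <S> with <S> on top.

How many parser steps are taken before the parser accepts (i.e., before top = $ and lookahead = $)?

8

     Stack        Input        Action
  1  $ <S>        t w w q v $  expand <S> -> t w <S> v
  2  $ v <S> w t  t w w q v $  match t
  3  $ v <S> w    w w q v $    match w
  4  $ v <S>      w q v $      expand <S> -> w <B> q
  5  $ v q <B> w  w q v $      match w
  6  $ v q <B>    q v $        expand <B> -> ε
  7  $ v q        q v $        match q
  8  $ v          v $          match v
Accept reached after 8 steps.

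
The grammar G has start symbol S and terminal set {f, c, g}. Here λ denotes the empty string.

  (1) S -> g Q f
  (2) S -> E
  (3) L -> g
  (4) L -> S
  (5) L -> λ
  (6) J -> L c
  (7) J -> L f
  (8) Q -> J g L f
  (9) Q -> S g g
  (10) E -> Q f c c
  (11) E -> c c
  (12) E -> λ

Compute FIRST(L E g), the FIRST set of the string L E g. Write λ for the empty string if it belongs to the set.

{c, f, g}

FIRST(S): from S->g Q f we get {g}; from S->E we get {λ, c, f, g}. So FIRST(S) = {λ, c, f, g}.
FIRST(L): from L->g we get {g}; from L->S we get {λ, c, f, g}; from L->λ we get {λ}. So FIRST(L) = {λ, c, f, g}.
FIRST(J): from J->L c we get {c, f, g}; from J->L f we get {c, f, g}. So FIRST(J) = {c, f, g}.
FIRST(Q): from Q->J g L f we get {c, f, g}; from Q->S g g we get {c, f, g}. So FIRST(Q) = {c, f, g}.
FIRST(E): from E->Q f c c we get {c, f, g}; from E->c c we get {c}; from E->λ we get {λ}. So FIRST(E) = {λ, c, f, g}.
FIRST(L E g): take FIRST of each symbol in turn, carrying on past any symbol whose FIRST contains λ; result {c, f, g}.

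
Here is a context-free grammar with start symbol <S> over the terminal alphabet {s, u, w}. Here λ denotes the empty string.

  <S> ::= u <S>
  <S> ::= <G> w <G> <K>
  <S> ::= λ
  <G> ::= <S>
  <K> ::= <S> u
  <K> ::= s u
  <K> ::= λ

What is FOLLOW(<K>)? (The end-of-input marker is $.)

FIRST(<S>) = {λ, u, w}  (via <G> w <G> <K>)
FIRST(<G>) = {λ, u, w}  (via <S>)
FIRST(<K>) = {λ, s, u, w}  (via <S> u)
FOLLOW(<S>) includes $ since <S> is the start symbol.
FOLLOW(<S>): in <S>::=u <S>, the suffix after <S> is empty (adds nothing new); in <G>::=<S>, the suffix after <S> is empty, so FOLLOW(<S>) ⊇ FOLLOW(<G>) = {$, s, u, w}; in <K>::=<S> u, <S> is followed by u with FIRST {u}. Thus FOLLOW(<S>) = {$, s, u, w}.
FOLLOW(<G>): in <S>::=<G> w <G> <K> (occurrence 1), <G> is followed by w <G> <K> with FIRST {w}; in <S>::=<G> w <G> <K> (occurrence 2), <G> is followed by <K> with FIRST {λ, s, u, w}; in <S>::=<G> w <G> <K> (occurrence 2), the suffix after <G> is nullable, so FOLLOW(<G>) ⊇ FOLLOW(<S>) = {$, s, u, w}. Thus FOLLOW(<G>) = {$, s, u, w}.
FOLLOW(<K>): in <S>::=<G> w <G> <K>, the suffix after <K> is empty, so FOLLOW(<K>) ⊇ FOLLOW(<S>) = {$, s, u, w}. Thus FOLLOW(<K>) = {$, s, u, w}.

{$, s, u, w}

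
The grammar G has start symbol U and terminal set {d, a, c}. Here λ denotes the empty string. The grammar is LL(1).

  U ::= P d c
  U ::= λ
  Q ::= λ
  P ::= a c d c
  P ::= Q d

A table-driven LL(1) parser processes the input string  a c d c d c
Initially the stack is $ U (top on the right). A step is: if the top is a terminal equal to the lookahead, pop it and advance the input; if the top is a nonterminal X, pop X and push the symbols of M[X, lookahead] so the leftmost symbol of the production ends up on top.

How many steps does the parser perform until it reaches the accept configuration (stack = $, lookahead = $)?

step 1: stack=$ U  input=a c d c d c $  — expand U ::= P d c
step 2: stack=$ c d P  input=a c d c d c $  — expand P ::= a c d c
step 3: stack=$ c d c d c a  input=a c d c d c $  — match a
step 4: stack=$ c d c d c  input=c d c d c $  — match c
step 5: stack=$ c d c d  input=d c d c $  — match d
step 6: stack=$ c d c  input=c d c $  — match c
step 7: stack=$ c d  input=d c $  — match d
step 8: stack=$ c  input=c $  — match c
Accept reached after 8 steps.

8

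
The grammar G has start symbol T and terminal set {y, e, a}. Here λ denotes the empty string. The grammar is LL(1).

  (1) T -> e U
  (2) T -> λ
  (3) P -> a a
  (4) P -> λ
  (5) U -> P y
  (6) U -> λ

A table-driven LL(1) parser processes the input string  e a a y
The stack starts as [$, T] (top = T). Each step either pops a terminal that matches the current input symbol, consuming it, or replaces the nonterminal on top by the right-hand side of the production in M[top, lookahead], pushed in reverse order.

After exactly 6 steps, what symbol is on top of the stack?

y

step 1: stack=$ T  input=e a a y $  — expand T -> e U
step 2: stack=$ U e  input=e a a y $  — match e
step 3: stack=$ U  input=a a y $  — expand U -> P y
step 4: stack=$ y P  input=a a y $  — expand P -> a a
step 5: stack=$ y a a  input=a a y $  — match a
step 6: stack=$ y a  input=a y $  — match a
Stack after step 6: $ y (top = y).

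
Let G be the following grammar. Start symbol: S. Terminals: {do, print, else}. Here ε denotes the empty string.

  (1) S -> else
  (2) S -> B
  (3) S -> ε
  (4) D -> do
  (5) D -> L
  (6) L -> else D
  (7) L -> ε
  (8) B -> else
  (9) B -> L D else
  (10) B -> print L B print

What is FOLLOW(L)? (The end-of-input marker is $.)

FIRST(L): from L->else D we get {else}; from L->ε we get {ε}. So FIRST(L) = {ε, else}.
FIRST(D): from D->do we get {do}; from D->L we get {ε, else}. So FIRST(D) = {ε, do, else}.
FIRST(B): from B->else we get {else}; from B->L D else we get {do, else}; from B->print L B print we get {print}. So FIRST(B) = {do, else, print}.
FIRST(S): from S->else we get {else}; from S->B we get {do, else, print}; from S->ε we get {ε}. So FIRST(S) = {ε, do, else, print}.
FOLLOW(S) includes $ since S is the start symbol.
FOLLOW(S): S appears on no right-hand side. Thus FOLLOW(S) = {$}.
FOLLOW(B): in S->B, the suffix after B is empty, so FOLLOW(B) ⊇ FOLLOW(S) = {$}; in B->print L B print, B is followed by print with FIRST {print}. Thus FOLLOW(B) = {$, print}.
FOLLOW(D): in L->else D, the suffix after D is empty, so FOLLOW(D) ⊇ FOLLOW(L) = {do, else, print}; in B->L D else, D is followed by else with FIRST {else}. Thus FOLLOW(D) = {do, else, print}.
FOLLOW(L): in D->L, the suffix after L is empty, so FOLLOW(L) ⊇ FOLLOW(D) = {do, else, print}; in B->L D else, L is followed by D else with FIRST {do, else}; in B->print L B print, L is followed by B print with FIRST {do, else, print}. Thus FOLLOW(L) = {do, else, print}.

{do, else, print}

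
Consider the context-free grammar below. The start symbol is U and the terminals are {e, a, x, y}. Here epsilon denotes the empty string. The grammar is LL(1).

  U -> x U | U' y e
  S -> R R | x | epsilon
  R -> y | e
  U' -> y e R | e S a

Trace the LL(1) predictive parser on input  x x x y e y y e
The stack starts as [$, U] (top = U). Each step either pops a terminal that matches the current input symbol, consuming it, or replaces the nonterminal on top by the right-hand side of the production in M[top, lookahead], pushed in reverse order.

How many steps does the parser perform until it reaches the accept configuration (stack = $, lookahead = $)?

14

      Stack        Input              Action
   1  $ U          x x x y e y y e $  expand U -> x U
   2  $ U x        x x x y e y y e $  match x
   3  $ U          x x y e y y e $    expand U -> x U
   4  $ U x        x x y e y y e $    match x
   5  $ U          x y e y y e $      expand U -> x U
   6  $ U x        x y e y y e $      match x
   7  $ U          y e y y e $        expand U -> U' y e
   8  $ e y U'     y e y y e $        expand U' -> y e R
   9  $ e y R e y  y e y y e $        match y
  10  $ e y R e    e y y e $          match e
  11  $ e y R      y y e $            expand R -> y
  12  $ e y y      y y e $            match y
  13  $ e y        y e $              match y
  14  $ e          e $                match e
Accept reached after 14 steps.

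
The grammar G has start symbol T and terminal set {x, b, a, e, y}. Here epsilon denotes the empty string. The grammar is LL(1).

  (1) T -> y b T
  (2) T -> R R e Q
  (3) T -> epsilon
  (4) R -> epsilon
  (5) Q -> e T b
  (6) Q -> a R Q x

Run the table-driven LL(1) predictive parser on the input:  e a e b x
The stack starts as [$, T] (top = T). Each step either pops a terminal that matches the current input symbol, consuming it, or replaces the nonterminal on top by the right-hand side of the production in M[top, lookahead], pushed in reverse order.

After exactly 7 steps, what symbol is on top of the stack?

     Stack      Input        Action
  1  $ T        e a e b x $  expand T -> R R e Q
  2  $ Q e R R  e a e b x $  expand R -> epsilon
  3  $ Q e R    e a e b x $  expand R -> epsilon
  4  $ Q e      e a e b x $  match e
  5  $ Q        a e b x $    expand Q -> a R Q x
  6  $ x Q R a  a e b x $    match a
  7  $ x Q R    e b x $      expand R -> epsilon
Stack after step 7: $ x Q (top = Q).

Q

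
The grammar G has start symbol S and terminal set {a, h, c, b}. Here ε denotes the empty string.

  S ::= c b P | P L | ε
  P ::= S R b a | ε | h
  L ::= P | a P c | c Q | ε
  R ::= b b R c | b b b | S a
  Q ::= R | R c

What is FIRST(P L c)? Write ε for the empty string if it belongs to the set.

FIRST(S): from S::=c b P we get {c}; from S::=P L we get {ε, a, b, c, h}; from S::=ε we get {ε}. So FIRST(S) = {ε, a, b, c, h}.
FIRST(R): from R::=b b R c we get {b}; from R::=b b b we get {b}; from R::=S a we get {a, b, c, h}. So FIRST(R) = {a, b, c, h}.
FIRST(P): from P::=S R b a we get {a, b, c, h}; from P::=ε we get {ε}; from P::=h we get {h}. So FIRST(P) = {ε, a, b, c, h}.
FIRST(Q): from Q::=R we get {a, b, c, h}; from Q::=R c we get {a, b, c, h}. So FIRST(Q) = {a, b, c, h}.
FIRST(L): from L::=P we get {ε, a, b, c, h}; from L::=a P c we get {a}; from L::=c Q we get {c}; from L::=ε we get {ε}. So FIRST(L) = {ε, a, b, c, h}.
FIRST(P L c): take FIRST of each symbol in turn, carrying on past any symbol whose FIRST contains ε; result {a, b, c, h}.

{a, b, c, h}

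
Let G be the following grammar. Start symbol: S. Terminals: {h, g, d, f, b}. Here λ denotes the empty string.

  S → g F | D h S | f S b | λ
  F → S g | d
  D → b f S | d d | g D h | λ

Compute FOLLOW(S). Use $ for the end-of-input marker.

{$, b, g, h}

FIRST(D): from D→b f S we get {b}; from D→d d we get {d}; from D→g D h we get {g}; from D→λ we get {λ}. So FIRST(D) = {λ, b, d, g}.
FIRST(S): from S→g F we get {g}; from S→D h S we get {b, d, g, h}; from S→f S b we get {f}; from S→λ we get {λ}. So FIRST(S) = {λ, b, d, f, g, h}.
FIRST(F): from F→S g we get {b, d, f, g, h}; from F→d we get {d}. So FIRST(F) = {b, d, f, g, h}.
FOLLOW(S) includes $ since S is the start symbol.
FOLLOW(D): in S→D h S, D is followed by h S with FIRST {h}; in D→g D h, D is followed by h with FIRST {h}. Thus FOLLOW(D) = {h}.
FOLLOW(S): in S→D h S, the suffix after S is empty (adds nothing new); in S→f S b, S is followed by b with FIRST {b}; in F→S g, S is followed by g with FIRST {g}; in D→b f S, the suffix after S is empty, so FOLLOW(S) ⊇ FOLLOW(D) = {h}. Thus FOLLOW(S) = {$, b, g, h}.
FOLLOW(F): in S→g F, the suffix after F is empty, so FOLLOW(F) ⊇ FOLLOW(S) = {$, b, g, h}. Thus FOLLOW(F) = {$, b, g, h}.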